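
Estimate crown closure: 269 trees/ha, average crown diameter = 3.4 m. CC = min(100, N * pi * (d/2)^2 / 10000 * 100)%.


(d/2)^2 = (3.4/2)^2 = 1.7^2 = 2.89
Crown area = 3.141593 * 2.89 = 9.07920 m^2
N * area / 10000 * 100 = 269 * 9.07920 / 10000 * 100 = 24.4230
CC = min(100, 24.4230) = 24.4230 ≈ 24.4%

24.4%


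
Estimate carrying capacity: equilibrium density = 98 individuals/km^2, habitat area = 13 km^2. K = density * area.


K = 98 * 13 = 1274 individuals

1274 individuals


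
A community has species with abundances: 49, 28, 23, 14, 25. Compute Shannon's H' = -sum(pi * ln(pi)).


Total N = 49 + 28 + 23 + 14 + 25 = 139
Per-species terms:
  p = 49/139 = 0.352518; ln(p) = -1.042654; p*ln(p) = 0.352518 * (-1.042654) = -0.367554
  p = 28/139 = 0.201439; ln(p) = -1.602269; p*ln(p) = 0.201439 * (-1.602269) = -0.322759
  p = 23/139 = 0.165468; ln(p) = -1.798977; p*ln(p) = 0.165468 * (-1.798977) = -0.297673
  p = 14/139 = 0.100719; ln(p) = -2.295421; p*ln(p) = 0.100719 * (-2.295421) = -0.231193
  p = 25/139 = 0.179856; ln(p) = -1.715599; p*ln(p) = 0.179856 * (-1.715599) = -0.308561
sum(p*ln(p)) = (-0.367554) + (-0.322759) + (-0.297673) + (-0.231193) + (-0.308561) = -1.527740
H' = -(-1.527740) = 1.527740 ≈ 1.5277

1.5277


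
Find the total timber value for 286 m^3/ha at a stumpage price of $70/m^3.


Value = 286 * 70 = $20020/ha

$20020/ha


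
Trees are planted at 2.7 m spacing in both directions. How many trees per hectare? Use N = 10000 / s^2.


N = 10000 / 2.7^2 = 10000 / 7.29 = 1371.74 ≈ 1372 trees/ha

1372 trees/ha


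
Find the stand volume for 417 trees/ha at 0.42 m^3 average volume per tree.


V_stand = 417 * 0.42 = 175.14 ≈ 175.1 m^3/ha

175.1 m^3/ha


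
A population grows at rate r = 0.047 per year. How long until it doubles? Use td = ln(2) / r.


td = ln(2) / 0.047 = 0.693147 / 0.047 = 14.7478 ≈ 14.7 years

14.7 years


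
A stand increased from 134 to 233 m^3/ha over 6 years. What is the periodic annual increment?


PAI = (V2 - V1) / period = (233 - 134) / 6 = 99 / 6 = 16.50 m^3/ha/yr

16.50 m^3/ha/yr


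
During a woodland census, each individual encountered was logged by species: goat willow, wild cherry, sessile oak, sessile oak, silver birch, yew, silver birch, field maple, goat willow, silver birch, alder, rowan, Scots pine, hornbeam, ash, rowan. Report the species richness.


Total individuals logged = 16
Distinct species (count of individuals): goat willow (2), wild cherry (1), sessile oak (2), silver birch (3), yew (1), field maple (1), alder (1), rowan (2), Scots pine (1), hornbeam (1), ash (1)
Species richness = number of distinct species = 11

11


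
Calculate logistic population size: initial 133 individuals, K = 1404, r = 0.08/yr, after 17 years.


(K - N0)/N0 = (1404 - 133)/133 = 1271/133 = 9.55639
r*t = 0.08 * 17 = 1.36; exp(-1.36) = 0.256661
9.55639 * 0.256661 = 2.45275
1 + 2.45275 = 3.45275
N = 1404 / 3.45275 = 406.632 ≈ 407

407


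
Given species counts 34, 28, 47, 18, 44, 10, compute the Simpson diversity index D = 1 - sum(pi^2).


Total N = 34 + 28 + 47 + 18 + 44 + 10 = 181
Per-species terms:
  p = 34/181 = 0.187845; p^2 = 0.187845^2 = 0.035286
  p = 28/181 = 0.154696; p^2 = 0.154696^2 = 0.023931
  p = 47/181 = 0.259669; p^2 = 0.259669^2 = 0.067428
  p = 18/181 = 0.099448; p^2 = 0.099448^2 = 0.009890
  p = 44/181 = 0.243094; p^2 = 0.243094^2 = 0.059095
  p = 10/181 = 0.055249; p^2 = 0.055249^2 = 0.003052
sum(p^2) = 0.035286 + 0.023931 + 0.067428 + 0.009890 + 0.059095 + 0.003052 = 0.198682
D = 1 - 0.198682 = 0.801318 ≈ 0.8013

0.8013


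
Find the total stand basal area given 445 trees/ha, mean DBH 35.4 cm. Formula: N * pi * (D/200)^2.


(D/200)^2 = (35.4/200)^2 = 0.177^2 = 0.031329
Individual BA = 3.141593 * 0.031329 = 0.0984230 m^2
Stand BA = 445 * 0.0984230 = 43.7982 ≈ 43.80 m^2/ha

43.80 m^2/ha


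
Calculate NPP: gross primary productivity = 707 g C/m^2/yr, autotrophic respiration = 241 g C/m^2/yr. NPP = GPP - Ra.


NPP = GPP - Ra = 707 - 241 = 466 g C/m^2/yr

466 g C/m^2/yr


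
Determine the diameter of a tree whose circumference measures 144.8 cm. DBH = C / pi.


DBH = C / pi = 144.8 / 3.141593 = 46.0913 ≈ 46.09 cm

46.09 cm


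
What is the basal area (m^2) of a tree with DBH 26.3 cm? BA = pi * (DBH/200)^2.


D/200 = 26.3/200 = 0.1315 m
(D/200)^2 = 0.1315^2 = 0.01729225
BA = 3.141593 * 0.01729225 = 0.0543252 ≈ 0.0543 m^2

0.0543 m^2


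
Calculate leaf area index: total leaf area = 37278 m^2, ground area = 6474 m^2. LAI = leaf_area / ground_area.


LAI = 37278 / 6474 = 5.7581 ≈ 5.76

5.76


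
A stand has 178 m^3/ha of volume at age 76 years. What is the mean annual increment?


MAI = 178 / 76 = 2.3421 ≈ 2.34 m^3/ha/yr

2.34 m^3/ha/yr


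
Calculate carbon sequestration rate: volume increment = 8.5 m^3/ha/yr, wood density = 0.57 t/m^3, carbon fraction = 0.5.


C = 8.5 * 0.57 * 0.5 = 2.4225 ≈ 2.42 t C/ha/yr

2.42 t C/ha/yr


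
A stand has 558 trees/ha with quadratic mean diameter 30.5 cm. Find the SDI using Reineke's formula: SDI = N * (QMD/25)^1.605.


QMD/25 = 30.5/25 = 1.22
(1.22)^1.605 = exp(1.605 * ln(1.22)) = exp(1.605 * 0.198851) = exp(0.319156) = 1.37597
SDI = 558 * 1.37597 = 767.791 ≈ 768

768


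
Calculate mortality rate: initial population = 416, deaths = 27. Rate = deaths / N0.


Mortality rate = 27 / 416 = 0.064904 ≈ 0.0649

0.0649


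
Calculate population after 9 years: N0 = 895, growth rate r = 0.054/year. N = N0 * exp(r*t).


r*t = 0.054 * 9 = 0.486
exp(0.486) = 1.62580
N = 895 * 1.62580 = 1455.09 ≈ 1455

1455


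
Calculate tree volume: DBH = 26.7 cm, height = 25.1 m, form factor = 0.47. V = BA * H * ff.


(D/200)^2 = (26.7/200)^2 = 0.1335^2 = 0.01782225
BA = 3.141593 * 0.01782225 = 0.0559903 m^2
V = 0.0559903 * 25.1 * 0.47 = 0.660518 ≈ 0.661 m^3

0.661 m^3


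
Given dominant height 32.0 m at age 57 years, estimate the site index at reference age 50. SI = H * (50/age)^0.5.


50/57 = 0.877193
(0.877193)^0.5 = 0.936586
SI = 32.0 * 0.936586 = 29.9708 ≈ 30.0 m

30.0 m


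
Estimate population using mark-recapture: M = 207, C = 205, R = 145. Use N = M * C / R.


N = M * C / R = 207 * 205 / 145 = 42435 / 145 = 292.66 ≈ 293

293 individuals


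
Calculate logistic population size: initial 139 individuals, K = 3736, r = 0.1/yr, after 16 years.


(K - N0)/N0 = (3736 - 139)/139 = 3597/139 = 25.8777
r*t = 0.1 * 16 = 1.6; exp(-1.6) = 0.201897
25.8777 * 0.201897 = 5.22463
1 + 5.22463 = 6.22463
N = 3736 / 6.22463 = 600.196 ≈ 600

600


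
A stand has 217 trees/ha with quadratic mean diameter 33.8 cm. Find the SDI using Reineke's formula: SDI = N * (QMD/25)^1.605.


QMD/25 = 33.8/25 = 1.352
(1.352)^1.605 = exp(1.605 * ln(1.352)) = exp(1.605 * 0.301585) = exp(0.484044) = 1.62262
SDI = 217 * 1.62262 = 352.109 ≈ 352

352


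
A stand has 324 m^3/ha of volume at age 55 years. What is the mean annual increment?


MAI = 324 / 55 = 5.8909 ≈ 5.89 m^3/ha/yr

5.89 m^3/ha/yr


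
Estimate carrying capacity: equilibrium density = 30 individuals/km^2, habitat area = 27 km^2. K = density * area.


K = 30 * 27 = 810 individuals

810 individuals


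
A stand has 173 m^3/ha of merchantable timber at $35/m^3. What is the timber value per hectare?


Value = 173 * 35 = $6055/ha

$6055/ha


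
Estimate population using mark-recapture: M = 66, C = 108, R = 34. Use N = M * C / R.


N = M * C / R = 66 * 108 / 34 = 7128 / 34 = 209.65 ≈ 210

210 individuals


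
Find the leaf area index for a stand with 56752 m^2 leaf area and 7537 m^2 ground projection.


LAI = 56752 / 7537 = 7.5298 ≈ 7.53

7.53


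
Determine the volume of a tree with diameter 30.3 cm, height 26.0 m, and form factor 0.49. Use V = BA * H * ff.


(D/200)^2 = (30.3/200)^2 = 0.1515^2 = 0.02295225
BA = 3.141593 * 0.02295225 = 0.0721066 m^2
V = 0.0721066 * 26.0 * 0.49 = 0.918638 ≈ 0.919 m^3

0.919 m^3


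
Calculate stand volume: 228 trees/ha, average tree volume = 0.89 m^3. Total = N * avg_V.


V_stand = 228 * 0.89 = 202.92 ≈ 202.9 m^3/ha

202.9 m^3/ha


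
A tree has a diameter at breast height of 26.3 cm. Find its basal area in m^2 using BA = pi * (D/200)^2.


D/200 = 26.3/200 = 0.1315 m
(D/200)^2 = 0.1315^2 = 0.01729225
BA = 3.141593 * 0.01729225 = 0.0543252 ≈ 0.0543 m^2

0.0543 m^2


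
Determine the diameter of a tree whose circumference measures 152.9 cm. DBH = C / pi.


DBH = C / pi = 152.9 / 3.141593 = 48.6696 ≈ 48.67 cm

48.67 cm


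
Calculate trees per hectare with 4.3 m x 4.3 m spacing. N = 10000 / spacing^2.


N = 10000 / 4.3^2 = 10000 / 18.49 = 540.833 ≈ 541 trees/ha

541 trees/ha


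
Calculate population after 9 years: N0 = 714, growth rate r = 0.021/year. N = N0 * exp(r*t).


r*t = 0.021 * 9 = 0.189
exp(0.189) = 1.20804
N = 714 * 1.20804 = 862.541 ≈ 863

863


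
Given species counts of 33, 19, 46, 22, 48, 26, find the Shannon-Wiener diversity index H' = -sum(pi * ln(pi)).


Total N = 33 + 19 + 46 + 22 + 48 + 26 = 194
Per-species terms:
  p = 33/194 = 0.170103; ln(p) = -1.771351; p*ln(p) = 0.170103 * (-1.771351) = -0.301312
  p = 19/194 = 0.097938; ln(p) = -2.323421; p*ln(p) = 0.097938 * (-2.323421) = -0.227551
  p = 46/194 = 0.237113; ln(p) = -1.439218; p*ln(p) = 0.237113 * (-1.439218) = -0.341257
  p = 22/194 = 0.113402; ln(p) = -2.176816; p*ln(p) = 0.113402 * (-2.176816) = -0.246855
  p = 48/194 = 0.247423; ln(p) = -1.396656; p*ln(p) = 0.247423 * (-1.396656) = -0.345565
  p = 26/194 = 0.134021; ln(p) = -2.009759; p*ln(p) = 0.134021 * (-2.009759) = -0.269350
sum(p*ln(p)) = (-0.301312) + (-0.227551) + (-0.341257) + (-0.246855) + (-0.345565) + (-0.269350) = -1.731890
H' = -(-1.731890) = 1.731890 ≈ 1.7319

1.7319


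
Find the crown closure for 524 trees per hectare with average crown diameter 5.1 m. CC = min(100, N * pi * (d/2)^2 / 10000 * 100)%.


(d/2)^2 = (5.1/2)^2 = 2.55^2 = 6.5025
Crown area = 3.141593 * 6.5025 = 20.4282 m^2
N * area / 10000 * 100 = 524 * 20.4282 / 10000 * 100 = 107.044
CC = min(100, 107.044) = 100%

100%


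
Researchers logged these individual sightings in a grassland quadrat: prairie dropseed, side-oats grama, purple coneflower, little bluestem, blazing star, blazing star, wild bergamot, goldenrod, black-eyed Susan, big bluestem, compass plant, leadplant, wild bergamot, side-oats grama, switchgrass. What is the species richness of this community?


Total individuals logged = 15
Distinct species (count of individuals): prairie dropseed (1), side-oats grama (2), purple coneflower (1), little bluestem (1), blazing star (2), wild bergamot (2), goldenrod (1), black-eyed Susan (1), big bluestem (1), compass plant (1), leadplant (1), switchgrass (1)
Species richness = number of distinct species = 12

12


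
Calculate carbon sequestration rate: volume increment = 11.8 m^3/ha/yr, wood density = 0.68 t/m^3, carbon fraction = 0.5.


C = 11.8 * 0.68 * 0.5 = 4.012 ≈ 4.01 t C/ha/yr

4.01 t C/ha/yr


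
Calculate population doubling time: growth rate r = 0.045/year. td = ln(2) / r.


td = ln(2) / 0.045 = 0.693147 / 0.045 = 15.4033 ≈ 15.4 years

15.4 years


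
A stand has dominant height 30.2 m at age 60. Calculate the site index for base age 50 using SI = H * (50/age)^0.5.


50/60 = 0.833333
(0.833333)^0.5 = 0.912871
SI = 30.2 * 0.912871 = 27.5687 ≈ 27.6 m

27.6 m


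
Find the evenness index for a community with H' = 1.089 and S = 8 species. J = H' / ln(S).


ln(8) = 2.07944
J = H' / ln(S) = 1.089 / 2.07944 = 0.523699 ≈ 0.5237

0.5237


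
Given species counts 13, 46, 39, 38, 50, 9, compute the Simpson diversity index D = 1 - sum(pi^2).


Total N = 13 + 46 + 39 + 38 + 50 + 9 = 195
Per-species terms:
  p = 13/195 = 0.066667; p^2 = 0.066667^2 = 0.004444
  p = 46/195 = 0.235897; p^2 = 0.235897^2 = 0.055647
  p = 39/195 = 0.200000; p^2 = 0.200000^2 = 0.040000
  p = 38/195 = 0.194872; p^2 = 0.194872^2 = 0.037975
  p = 50/195 = 0.256410; p^2 = 0.256410^2 = 0.065746
  p = 9/195 = 0.046154; p^2 = 0.046154^2 = 0.002130
sum(p^2) = 0.004444 + 0.055647 + 0.040000 + 0.037975 + 0.065746 + 0.002130 = 0.205942
D = 1 - 0.205942 = 0.794058 ≈ 0.7941

0.7941


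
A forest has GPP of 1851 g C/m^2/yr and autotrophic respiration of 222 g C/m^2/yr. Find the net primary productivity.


NPP = GPP - Ra = 1851 - 222 = 1629 g C/m^2/yr

1629 g C/m^2/yr


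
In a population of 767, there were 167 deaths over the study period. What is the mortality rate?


Mortality rate = 167 / 767 = 0.217731 ≈ 0.2177

0.2177


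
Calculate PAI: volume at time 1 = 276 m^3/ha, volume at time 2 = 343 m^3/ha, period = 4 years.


PAI = (V2 - V1) / period = (343 - 276) / 4 = 67 / 4 = 16.75 m^3/ha/yr

16.75 m^3/ha/yr


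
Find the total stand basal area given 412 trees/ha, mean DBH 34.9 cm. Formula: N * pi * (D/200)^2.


(D/200)^2 = (34.9/200)^2 = 0.1745^2 = 0.03045025
Individual BA = 3.141593 * 0.03045025 = 0.0956623 m^2
Stand BA = 412 * 0.0956623 = 39.4129 ≈ 39.41 m^2/ha

39.41 m^2/ha


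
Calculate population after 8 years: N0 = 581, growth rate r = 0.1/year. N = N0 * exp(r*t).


r*t = 0.1 * 8 = 0.8
exp(0.8) = 2.22554
N = 581 * 2.22554 = 1293.04 ≈ 1293

1293


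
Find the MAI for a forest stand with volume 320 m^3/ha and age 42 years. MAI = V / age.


MAI = 320 / 42 = 7.6190 ≈ 7.62 m^3/ha/yr

7.62 m^3/ha/yr


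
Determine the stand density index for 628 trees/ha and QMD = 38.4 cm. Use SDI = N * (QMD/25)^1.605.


QMD/25 = 38.4/25 = 1.536
(1.536)^1.605 = exp(1.605 * ln(1.536)) = exp(1.605 * 0.429182) = exp(0.688837) = 1.99140
SDI = 628 * 1.99140 = 1250.60 ≈ 1251

1251


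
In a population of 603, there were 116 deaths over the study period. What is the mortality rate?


Mortality rate = 116 / 603 = 0.192371 ≈ 0.1924

0.1924


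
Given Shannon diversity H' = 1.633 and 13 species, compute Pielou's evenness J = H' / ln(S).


ln(13) = 2.56495
J = H' / ln(S) = 1.633 / 2.56495 = 0.636660 ≈ 0.6367

0.6367


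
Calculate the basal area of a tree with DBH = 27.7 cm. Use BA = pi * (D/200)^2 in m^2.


D/200 = 27.7/200 = 0.1385 m
(D/200)^2 = 0.1385^2 = 0.01918225
BA = 3.141593 * 0.01918225 = 0.0602628 ≈ 0.0603 m^2

0.0603 m^2


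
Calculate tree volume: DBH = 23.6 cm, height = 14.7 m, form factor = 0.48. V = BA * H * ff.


(D/200)^2 = (23.6/200)^2 = 0.118^2 = 0.013924
BA = 3.141593 * 0.013924 = 0.0437435 m^2
V = 0.0437435 * 14.7 * 0.48 = 0.308654 ≈ 0.309 m^3

0.309 m^3


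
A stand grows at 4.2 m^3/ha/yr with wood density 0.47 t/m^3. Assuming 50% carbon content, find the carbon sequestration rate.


C = 4.2 * 0.47 * 0.5 = 0.987 ≈ 0.99 t C/ha/yr

0.99 t C/ha/yr


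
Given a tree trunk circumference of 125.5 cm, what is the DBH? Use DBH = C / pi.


DBH = C / pi = 125.5 / 3.141593 = 39.9479 ≈ 39.95 cm

39.95 cm


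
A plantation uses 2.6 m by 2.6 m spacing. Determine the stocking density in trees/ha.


N = 10000 / 2.6^2 = 10000 / 6.76 = 1479.29 ≈ 1479 trees/ha

1479 trees/ha


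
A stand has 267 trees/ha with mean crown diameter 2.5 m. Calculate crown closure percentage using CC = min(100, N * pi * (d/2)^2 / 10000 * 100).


(d/2)^2 = (2.5/2)^2 = 1.25^2 = 1.5625
Crown area = 3.141593 * 1.5625 = 4.90874 m^2
N * area / 10000 * 100 = 267 * 4.90874 / 10000 * 100 = 13.1063
CC = min(100, 13.1063) = 13.1063 ≈ 13.1%

13.1%


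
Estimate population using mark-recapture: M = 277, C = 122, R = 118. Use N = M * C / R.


N = M * C / R = 277 * 122 / 118 = 33794 / 118 = 286.39 ≈ 286

286 individuals


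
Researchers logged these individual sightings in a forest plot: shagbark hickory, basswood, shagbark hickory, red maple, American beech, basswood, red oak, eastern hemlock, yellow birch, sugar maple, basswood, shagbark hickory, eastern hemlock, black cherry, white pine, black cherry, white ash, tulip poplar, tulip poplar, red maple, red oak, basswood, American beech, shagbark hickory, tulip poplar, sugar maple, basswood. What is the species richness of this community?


Total individuals logged = 27
Distinct species (count of individuals): shagbark hickory (4), basswood (5), red maple (2), American beech (2), red oak (2), eastern hemlock (2), yellow birch (1), sugar maple (2), black cherry (2), white pine (1), white ash (1), tulip poplar (3)
Species richness = number of distinct species = 12

12


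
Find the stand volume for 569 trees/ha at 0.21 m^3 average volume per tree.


V_stand = 569 * 0.21 = 119.49 ≈ 119.5 m^3/ha

119.5 m^3/ha


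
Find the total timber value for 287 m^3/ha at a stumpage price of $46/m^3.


Value = 287 * 46 = $13202/ha

$13202/ha


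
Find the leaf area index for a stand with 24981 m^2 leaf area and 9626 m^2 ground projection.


LAI = 24981 / 9626 = 2.5952 ≈ 2.60

2.60


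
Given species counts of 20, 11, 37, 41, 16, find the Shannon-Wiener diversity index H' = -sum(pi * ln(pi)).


Total N = 20 + 11 + 37 + 41 + 16 = 125
Per-species terms:
  p = 20/125 = 0.160000; ln(p) = -1.832581; p*ln(p) = 0.160000 * (-1.832581) = -0.293213
  p = 11/125 = 0.088000; ln(p) = -2.430418; p*ln(p) = 0.088000 * (-2.430418) = -0.213877
  p = 37/125 = 0.296000; ln(p) = -1.217396; p*ln(p) = 0.296000 * (-1.217396) = -0.360349
  p = 41/125 = 0.328000; ln(p) = -1.114742; p*ln(p) = 0.328000 * (-1.114742) = -0.365635
  p = 16/125 = 0.128000; ln(p) = -2.055725; p*ln(p) = 0.128000 * (-2.055725) = -0.263133
sum(p*ln(p)) = (-0.293213) + (-0.213877) + (-0.360349) + (-0.365635) + (-0.263133) = -1.496207
H' = -(-1.496207) = 1.496207 ≈ 1.4962

1.4962


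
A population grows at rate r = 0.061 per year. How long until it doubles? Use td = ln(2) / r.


td = ln(2) / 0.061 = 0.693147 / 0.061 = 11.3631 ≈ 11.4 years

11.4 years


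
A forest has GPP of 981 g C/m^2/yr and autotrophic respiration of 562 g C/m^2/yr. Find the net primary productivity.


NPP = GPP - Ra = 981 - 562 = 419 g C/m^2/yr

419 g C/m^2/yr


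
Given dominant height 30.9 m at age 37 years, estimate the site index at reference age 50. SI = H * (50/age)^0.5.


50/37 = 1.35135
(1.35135)^0.5 = 1.16248
SI = 30.9 * 1.16248 = 35.9206 ≈ 35.9 m

35.9 m


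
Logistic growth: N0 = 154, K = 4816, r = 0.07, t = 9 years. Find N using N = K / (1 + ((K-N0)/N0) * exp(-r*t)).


(K - N0)/N0 = (4816 - 154)/154 = 4662/154 = 30.2727
r*t = 0.07 * 9 = 0.63; exp(-0.63) = 0.532592
30.2727 * 0.532592 = 16.1230
1 + 16.1230 = 17.1230
N = 4816 / 17.1230 = 281.259 ≈ 281

281


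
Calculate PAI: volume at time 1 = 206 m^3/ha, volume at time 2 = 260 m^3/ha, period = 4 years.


PAI = (V2 - V1) / period = (260 - 206) / 4 = 54 / 4 = 13.50 m^3/ha/yr

13.50 m^3/ha/yr


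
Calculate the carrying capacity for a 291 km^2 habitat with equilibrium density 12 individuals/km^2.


K = 12 * 291 = 3492 individuals

3492 individuals


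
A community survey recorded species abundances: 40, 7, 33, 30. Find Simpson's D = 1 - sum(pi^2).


Total N = 40 + 7 + 33 + 30 = 110
Per-species terms:
  p = 40/110 = 0.363636; p^2 = 0.363636^2 = 0.132231
  p = 7/110 = 0.063636; p^2 = 0.063636^2 = 0.004050
  p = 33/110 = 0.300000; p^2 = 0.300000^2 = 0.090000
  p = 30/110 = 0.272727; p^2 = 0.272727^2 = 0.074380
sum(p^2) = 0.132231 + 0.004050 + 0.090000 + 0.074380 = 0.300661
D = 1 - 0.300661 = 0.699339 ≈ 0.6993

0.6993


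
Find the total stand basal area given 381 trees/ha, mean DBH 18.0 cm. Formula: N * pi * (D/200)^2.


(D/200)^2 = (18.0/200)^2 = 0.09^2 = 0.0081
Individual BA = 3.141593 * 0.0081 = 0.0254469 m^2
Stand BA = 381 * 0.0254469 = 9.69527 ≈ 9.70 m^2/ha

9.70 m^2/ha


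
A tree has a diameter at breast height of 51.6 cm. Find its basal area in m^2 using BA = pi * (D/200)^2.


D/200 = 51.6/200 = 0.258 m
(D/200)^2 = 0.258^2 = 0.066564
BA = 3.141593 * 0.066564 = 0.209117 ≈ 0.2091 m^2

0.2091 m^2


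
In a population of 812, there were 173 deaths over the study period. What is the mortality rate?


Mortality rate = 173 / 812 = 0.213054 ≈ 0.2131

0.2131


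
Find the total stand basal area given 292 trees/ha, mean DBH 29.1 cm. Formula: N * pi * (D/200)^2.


(D/200)^2 = (29.1/200)^2 = 0.1455^2 = 0.02117025
Individual BA = 3.141593 * 0.02117025 = 0.0665083 m^2
Stand BA = 292 * 0.0665083 = 19.4204 ≈ 19.42 m^2/ha

19.42 m^2/ha


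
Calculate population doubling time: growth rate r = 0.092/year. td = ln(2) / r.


td = ln(2) / 0.092 = 0.693147 / 0.092 = 7.53421 ≈ 7.5 years

7.5 years


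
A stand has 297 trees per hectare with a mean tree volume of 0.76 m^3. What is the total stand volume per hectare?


V_stand = 297 * 0.76 = 225.72 ≈ 225.7 m^3/ha

225.7 m^3/ha


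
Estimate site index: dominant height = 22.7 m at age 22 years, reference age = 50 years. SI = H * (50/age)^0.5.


50/22 = 2.27273
(2.27273)^0.5 = 1.50756
SI = 22.7 * 1.50756 = 34.2216 ≈ 34.2 m

34.2 m


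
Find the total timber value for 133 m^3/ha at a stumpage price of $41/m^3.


Value = 133 * 41 = $5453/ha

$5453/ha


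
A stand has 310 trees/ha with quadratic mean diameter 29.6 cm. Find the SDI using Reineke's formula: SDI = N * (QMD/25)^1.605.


QMD/25 = 29.6/25 = 1.184
(1.184)^1.605 = exp(1.605 * ln(1.184)) = exp(1.605 * 0.168899) = exp(0.271083) = 1.31138
SDI = 310 * 1.31138 = 406.528 ≈ 407

407


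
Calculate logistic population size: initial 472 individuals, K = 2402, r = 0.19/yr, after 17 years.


(K - N0)/N0 = (2402 - 472)/472 = 1930/472 = 4.08898
r*t = 0.19 * 17 = 3.23; exp(-3.23) = 0.0395575
4.08898 * 0.0395575 = 0.161750
1 + 0.161750 = 1.16175
N = 2402 / 1.16175 = 2067.57 ≈ 2068

2068


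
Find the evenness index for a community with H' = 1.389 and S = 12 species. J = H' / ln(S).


ln(12) = 2.48491
J = H' / ln(S) = 1.389 / 2.48491 = 0.558974 ≈ 0.5590

0.5590


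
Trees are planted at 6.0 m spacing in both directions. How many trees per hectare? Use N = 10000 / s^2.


N = 10000 / 6.0^2 = 10000 / 36 = 277.778 ≈ 278 trees/ha

278 trees/ha


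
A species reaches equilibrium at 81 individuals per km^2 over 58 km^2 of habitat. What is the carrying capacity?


K = 81 * 58 = 4698 individuals

4698 individuals


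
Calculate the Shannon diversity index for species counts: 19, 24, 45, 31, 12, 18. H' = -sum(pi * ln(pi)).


Total N = 19 + 24 + 45 + 31 + 12 + 18 = 149
Per-species terms:
  p = 19/149 = 0.127517; ln(p) = -2.059506; p*ln(p) = 0.127517 * (-2.059506) = -0.262622
  p = 24/149 = 0.161074; ln(p) = -1.825891; p*ln(p) = 0.161074 * (-1.825891) = -0.294104
  p = 45/149 = 0.302013; ln(p) = -1.197285; p*ln(p) = 0.302013 * (-1.197285) = -0.361596
  p = 31/149 = 0.208054; ln(p) = -1.569958; p*ln(p) = 0.208054 * (-1.569958) = -0.326636
  p = 12/149 = 0.080537; ln(p) = -2.519039; p*ln(p) = 0.080537 * (-2.519039) = -0.202876
  p = 18/149 = 0.120805; ln(p) = -2.113578; p*ln(p) = 0.120805 * (-2.113578) = -0.255331
sum(p*ln(p)) = (-0.262622) + (-0.294104) + (-0.361596) + (-0.326636) + (-0.202876) + (-0.255331) = -1.703165
H' = -(-1.703165) = 1.703165 ≈ 1.7032

1.7032


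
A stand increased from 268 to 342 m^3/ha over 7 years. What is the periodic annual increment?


PAI = (V2 - V1) / period = (342 - 268) / 7 = 74 / 7 = 10.5714 ≈ 10.57 m^3/ha/yr

10.57 m^3/ha/yr


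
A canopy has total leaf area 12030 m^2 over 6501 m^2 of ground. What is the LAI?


LAI = 12030 / 6501 = 1.8505 ≈ 1.85

1.85


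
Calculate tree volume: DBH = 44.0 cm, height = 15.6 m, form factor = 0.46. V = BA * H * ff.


(D/200)^2 = (44.0/200)^2 = 0.22^2 = 0.0484
BA = 3.141593 * 0.0484 = 0.152053 m^2
V = 0.152053 * 15.6 * 0.46 = 1.09113 ≈ 1.091 m^3

1.091 m^3


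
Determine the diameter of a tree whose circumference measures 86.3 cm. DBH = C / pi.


DBH = C / pi = 86.3 / 3.141593 = 27.4701 ≈ 27.47 cm

27.47 cm


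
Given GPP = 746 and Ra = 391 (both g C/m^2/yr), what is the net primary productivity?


NPP = GPP - Ra = 746 - 391 = 355 g C/m^2/yr

355 g C/m^2/yr


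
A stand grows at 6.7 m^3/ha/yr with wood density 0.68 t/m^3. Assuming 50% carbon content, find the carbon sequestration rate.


C = 6.7 * 0.68 * 0.5 = 2.278 ≈ 2.28 t C/ha/yr

2.28 t C/ha/yr


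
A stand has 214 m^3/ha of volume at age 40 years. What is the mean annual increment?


MAI = 214 / 40 = 5.35 m^3/ha/yr

5.35 m^3/ha/yr


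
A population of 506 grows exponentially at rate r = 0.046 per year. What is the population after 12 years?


r*t = 0.046 * 12 = 0.552
exp(0.552) = 1.73672
N = 506 * 1.73672 = 878.780 ≈ 879

879


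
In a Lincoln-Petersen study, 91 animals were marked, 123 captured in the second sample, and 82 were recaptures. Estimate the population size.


N = M * C / R = 91 * 123 / 82 = 11193 / 82 = 136.50 ≈ 137

137 individuals


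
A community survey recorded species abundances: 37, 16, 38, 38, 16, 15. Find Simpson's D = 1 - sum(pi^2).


Total N = 37 + 16 + 38 + 38 + 16 + 15 = 160
Per-species terms:
  p = 37/160 = 0.231250; p^2 = 0.231250^2 = 0.053477
  p = 16/160 = 0.100000; p^2 = 0.100000^2 = 0.010000
  p = 38/160 = 0.237500; p^2 = 0.237500^2 = 0.056406
  p = 38/160 = 0.237500; p^2 = 0.237500^2 = 0.056406
  p = 16/160 = 0.100000; p^2 = 0.100000^2 = 0.010000
  p = 15/160 = 0.093750; p^2 = 0.093750^2 = 0.008789
sum(p^2) = 0.053477 + 0.010000 + 0.056406 + 0.056406 + 0.010000 + 0.008789 = 0.195078
D = 1 - 0.195078 = 0.804922 ≈ 0.8049

0.8049


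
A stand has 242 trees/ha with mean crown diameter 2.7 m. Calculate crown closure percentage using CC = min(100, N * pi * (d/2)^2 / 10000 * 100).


(d/2)^2 = (2.7/2)^2 = 1.35^2 = 1.8225
Crown area = 3.141593 * 1.8225 = 5.72555 m^2
N * area / 10000 * 100 = 242 * 5.72555 / 10000 * 100 = 13.8558
CC = min(100, 13.8558) = 13.8558 ≈ 13.9%

13.9%


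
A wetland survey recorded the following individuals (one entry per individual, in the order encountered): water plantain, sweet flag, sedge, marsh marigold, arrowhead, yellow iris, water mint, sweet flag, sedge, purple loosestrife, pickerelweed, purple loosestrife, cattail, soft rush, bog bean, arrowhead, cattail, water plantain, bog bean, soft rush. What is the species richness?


Total individuals logged = 20
Distinct species (count of individuals): water plantain (2), sweet flag (2), sedge (2), marsh marigold (1), arrowhead (2), yellow iris (1), water mint (1), purple loosestrife (2), pickerelweed (1), cattail (2), soft rush (2), bog bean (2)
Species richness = number of distinct species = 12

12


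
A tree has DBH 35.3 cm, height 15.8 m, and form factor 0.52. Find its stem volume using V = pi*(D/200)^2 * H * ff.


(D/200)^2 = (35.3/200)^2 = 0.1765^2 = 0.03115225
BA = 3.141593 * 0.03115225 = 0.0978677 m^2
V = 0.0978677 * 15.8 * 0.52 = 0.804081 ≈ 0.804 m^3

0.804 m^3


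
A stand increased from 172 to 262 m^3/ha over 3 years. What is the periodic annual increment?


PAI = (V2 - V1) / period = (262 - 172) / 3 = 90 / 3 = 30.00 m^3/ha/yr

30.00 m^3/ha/yr


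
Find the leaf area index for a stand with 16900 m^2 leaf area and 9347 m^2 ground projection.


LAI = 16900 / 9347 = 1.8081 ≈ 1.81

1.81


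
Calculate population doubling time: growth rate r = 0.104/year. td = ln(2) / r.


td = ln(2) / 0.104 = 0.693147 / 0.104 = 6.66488 ≈ 6.7 years

6.7 years


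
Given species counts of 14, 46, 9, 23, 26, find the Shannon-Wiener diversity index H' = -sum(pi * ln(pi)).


Total N = 14 + 46 + 9 + 23 + 26 = 118
Per-species terms:
  p = 14/118 = 0.118644; ln(p) = -2.131628; p*ln(p) = 0.118644 * (-2.131628) = -0.252905
  p = 46/118 = 0.389831; ln(p) = -0.942042; p*ln(p) = 0.389831 * (-0.942042) = -0.367237
  p = 9/118 = 0.076271; ln(p) = -2.573462; p*ln(p) = 0.076271 * (-2.573462) = -0.196281
  p = 23/118 = 0.194915; ln(p) = -1.635192; p*ln(p) = 0.194915 * (-1.635192) = -0.318723
  p = 26/118 = 0.220339; ln(p) = -1.512588; p*ln(p) = 0.220339 * (-1.512588) = -0.333282
sum(p*ln(p)) = (-0.252905) + (-0.367237) + (-0.196281) + (-0.318723) + (-0.333282) = -1.468428
H' = -(-1.468428) = 1.468428 ≈ 1.4684

1.4684


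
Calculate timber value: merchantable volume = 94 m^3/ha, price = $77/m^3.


Value = 94 * 77 = $7238/ha

$7238/ha


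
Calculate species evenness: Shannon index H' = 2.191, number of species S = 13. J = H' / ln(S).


ln(13) = 2.56495
J = H' / ln(S) = 2.191 / 2.56495 = 0.854208 ≈ 0.8542

0.8542


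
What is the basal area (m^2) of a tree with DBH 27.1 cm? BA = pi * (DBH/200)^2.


D/200 = 27.1/200 = 0.1355 m
(D/200)^2 = 0.1355^2 = 0.01836025
BA = 3.141593 * 0.01836025 = 0.0576804 ≈ 0.0577 m^2

0.0577 m^2


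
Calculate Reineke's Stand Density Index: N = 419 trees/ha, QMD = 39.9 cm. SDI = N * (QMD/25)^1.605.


QMD/25 = 39.9/25 = 1.596
(1.596)^1.605 = exp(1.605 * ln(1.596)) = exp(1.605 * 0.467500) = exp(0.750338) = 2.11772
SDI = 419 * 2.11772 = 887.325 ≈ 887

887


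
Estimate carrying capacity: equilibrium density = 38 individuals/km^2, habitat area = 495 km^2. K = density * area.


K = 38 * 495 = 18810 individuals

18810 individuals


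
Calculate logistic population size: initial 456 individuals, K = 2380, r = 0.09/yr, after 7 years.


(K - N0)/N0 = (2380 - 456)/456 = 1924/456 = 4.21930
r*t = 0.09 * 7 = 0.63; exp(-0.63) = 0.532592
4.21930 * 0.532592 = 2.24717
1 + 2.24717 = 3.24717
N = 2380 / 3.24717 = 732.946 ≈ 733

733


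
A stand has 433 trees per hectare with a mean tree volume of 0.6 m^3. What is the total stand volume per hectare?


V_stand = 433 * 0.6 = 259.8 m^3/ha

259.8 m^3/ha


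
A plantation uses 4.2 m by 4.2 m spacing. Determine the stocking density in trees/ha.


N = 10000 / 4.2^2 = 10000 / 17.64 = 566.893 ≈ 567 trees/ha

567 trees/ha


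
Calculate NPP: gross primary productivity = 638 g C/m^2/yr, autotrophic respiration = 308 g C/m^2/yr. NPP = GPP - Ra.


NPP = GPP - Ra = 638 - 308 = 330 g C/m^2/yr

330 g C/m^2/yr


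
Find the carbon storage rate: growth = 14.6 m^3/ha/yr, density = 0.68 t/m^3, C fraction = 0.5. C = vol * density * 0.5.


C = 14.6 * 0.68 * 0.5 = 4.964 ≈ 4.96 t C/ha/yr

4.96 t C/ha/yr


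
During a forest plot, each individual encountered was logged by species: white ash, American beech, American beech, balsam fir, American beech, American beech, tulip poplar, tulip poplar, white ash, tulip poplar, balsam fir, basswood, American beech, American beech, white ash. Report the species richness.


Total individuals logged = 15
Distinct species (count of individuals): white ash (3), American beech (6), balsam fir (2), tulip poplar (3), basswood (1)
Species richness = number of distinct species = 5

5


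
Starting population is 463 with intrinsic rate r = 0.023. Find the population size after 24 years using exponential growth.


r*t = 0.023 * 24 = 0.552
exp(0.552) = 1.73672
N = 463 * 1.73672 = 804.101 ≈ 804

804


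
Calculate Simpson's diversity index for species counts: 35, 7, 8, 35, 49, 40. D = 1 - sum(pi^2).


Total N = 35 + 7 + 8 + 35 + 49 + 40 = 174
Per-species terms:
  p = 35/174 = 0.201149; p^2 = 0.201149^2 = 0.040461
  p = 7/174 = 0.040230; p^2 = 0.040230^2 = 0.001618
  p = 8/174 = 0.045977; p^2 = 0.045977^2 = 0.002114
  p = 35/174 = 0.201149; p^2 = 0.201149^2 = 0.040461
  p = 49/174 = 0.281609; p^2 = 0.281609^2 = 0.079304
  p = 40/174 = 0.229885; p^2 = 0.229885^2 = 0.052847
sum(p^2) = 0.040461 + 0.001618 + 0.002114 + 0.040461 + 0.079304 + 0.052847 = 0.216805
D = 1 - 0.216805 = 0.783195 ≈ 0.7832

0.7832


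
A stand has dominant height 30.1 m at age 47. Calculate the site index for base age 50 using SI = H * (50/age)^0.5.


50/47 = 1.06383
(1.06383)^0.5 = 1.03142
SI = 30.1 * 1.03142 = 31.0457 ≈ 31.0 m

31.0 m


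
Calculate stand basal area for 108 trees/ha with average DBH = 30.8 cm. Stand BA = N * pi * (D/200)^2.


(D/200)^2 = (30.8/200)^2 = 0.154^2 = 0.023716
Individual BA = 3.141593 * 0.023716 = 0.0745060 m^2
Stand BA = 108 * 0.0745060 = 8.04665 ≈ 8.05 m^2/ha

8.05 m^2/ha


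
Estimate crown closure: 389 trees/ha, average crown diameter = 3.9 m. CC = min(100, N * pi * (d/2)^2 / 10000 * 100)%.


(d/2)^2 = (3.9/2)^2 = 1.95^2 = 3.8025
Crown area = 3.141593 * 3.8025 = 11.9459 m^2
N * area / 10000 * 100 = 389 * 11.9459 / 10000 * 100 = 46.4696
CC = min(100, 46.4696) = 46.4696 ≈ 46.5%

46.5%


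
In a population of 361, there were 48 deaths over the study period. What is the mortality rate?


Mortality rate = 48 / 361 = 0.132964 ≈ 0.1330

0.1330


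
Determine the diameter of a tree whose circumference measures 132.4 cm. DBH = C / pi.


DBH = C / pi = 132.4 / 3.141593 = 42.1442 ≈ 42.14 cm

42.14 cm


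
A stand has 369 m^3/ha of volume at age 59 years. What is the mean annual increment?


MAI = 369 / 59 = 6.2542 ≈ 6.25 m^3/ha/yr

6.25 m^3/ha/yr


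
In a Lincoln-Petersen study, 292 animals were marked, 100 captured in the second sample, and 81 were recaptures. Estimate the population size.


N = M * C / R = 292 * 100 / 81 = 29200 / 81 = 360.49 ≈ 360

360 individuals


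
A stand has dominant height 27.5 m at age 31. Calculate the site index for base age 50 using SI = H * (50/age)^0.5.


50/31 = 1.61290
(1.61290)^0.5 = 1.27000
SI = 27.5 * 1.27000 = 34.9250 ≈ 34.9 m

34.9 m


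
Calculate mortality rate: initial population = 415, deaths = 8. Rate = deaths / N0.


Mortality rate = 8 / 415 = 0.019277 ≈ 0.0193

0.0193


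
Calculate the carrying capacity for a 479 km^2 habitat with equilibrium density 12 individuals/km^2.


K = 12 * 479 = 5748 individuals

5748 individuals


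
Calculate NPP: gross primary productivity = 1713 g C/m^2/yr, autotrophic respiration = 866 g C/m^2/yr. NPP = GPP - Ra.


NPP = GPP - Ra = 1713 - 866 = 847 g C/m^2/yr

847 g C/m^2/yr


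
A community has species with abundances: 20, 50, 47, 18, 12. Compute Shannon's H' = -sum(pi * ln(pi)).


Total N = 20 + 50 + 47 + 18 + 12 = 147
Per-species terms:
  p = 20/147 = 0.136054; ln(p) = -1.994703; p*ln(p) = 0.136054 * (-1.994703) = -0.271387
  p = 50/147 = 0.340136; ln(p) = -1.078410; p*ln(p) = 0.340136 * (-1.078410) = -0.366806
  p = 47/147 = 0.319728; ln(p) = -1.140285; p*ln(p) = 0.319728 * (-1.140285) = -0.364581
  p = 18/147 = 0.122449; ln(p) = -2.100061; p*ln(p) = 0.122449 * (-2.100061) = -0.257150
  p = 12/147 = 0.081633; ln(p) = -2.505522; p*ln(p) = 0.081633 * (-2.505522) = -0.204533
sum(p*ln(p)) = (-0.271387) + (-0.366806) + (-0.364581) + (-0.257150) + (-0.204533) = -1.464457
H' = -(-1.464457) = 1.464457 ≈ 1.4645

1.4645


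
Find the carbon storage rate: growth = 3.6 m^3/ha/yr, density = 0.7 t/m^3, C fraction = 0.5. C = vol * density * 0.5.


C = 3.6 * 0.7 * 0.5 = 1.26 t C/ha/yr

1.26 t C/ha/yr


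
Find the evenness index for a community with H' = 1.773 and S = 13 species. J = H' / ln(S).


ln(13) = 2.56495
J = H' / ln(S) = 1.773 / 2.56495 = 0.691242 ≈ 0.6912

0.6912


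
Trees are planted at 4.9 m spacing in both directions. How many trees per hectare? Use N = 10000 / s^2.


N = 10000 / 4.9^2 = 10000 / 24.01 = 416.493 ≈ 416 trees/ha

416 trees/ha


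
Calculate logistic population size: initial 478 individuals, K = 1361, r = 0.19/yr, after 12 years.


(K - N0)/N0 = (1361 - 478)/478 = 883/478 = 1.84728
r*t = 0.19 * 12 = 2.28; exp(-2.28) = 0.102284
1.84728 * 0.102284 = 0.188947
1 + 0.188947 = 1.18895
N = 1361 / 1.18895 = 1144.71 ≈ 1145

1145


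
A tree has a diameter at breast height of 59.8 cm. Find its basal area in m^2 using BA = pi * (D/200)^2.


D/200 = 59.8/200 = 0.299 m
(D/200)^2 = 0.299^2 = 0.089401
BA = 3.141593 * 0.089401 = 0.280862 ≈ 0.2809 m^2

0.2809 m^2


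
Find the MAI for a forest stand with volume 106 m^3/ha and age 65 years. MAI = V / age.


MAI = 106 / 65 = 1.6308 ≈ 1.63 m^3/ha/yr

1.63 m^3/ha/yr


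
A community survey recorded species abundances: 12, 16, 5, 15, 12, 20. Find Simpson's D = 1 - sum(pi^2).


Total N = 12 + 16 + 5 + 15 + 12 + 20 = 80
Per-species terms:
  p = 12/80 = 0.150000; p^2 = 0.150000^2 = 0.022500
  p = 16/80 = 0.200000; p^2 = 0.200000^2 = 0.040000
  p = 5/80 = 0.062500; p^2 = 0.062500^2 = 0.003906
  p = 15/80 = 0.187500; p^2 = 0.187500^2 = 0.035156
  p = 12/80 = 0.150000; p^2 = 0.150000^2 = 0.022500
  p = 20/80 = 0.250000; p^2 = 0.250000^2 = 0.062500
sum(p^2) = 0.022500 + 0.040000 + 0.003906 + 0.035156 + 0.022500 + 0.062500 = 0.186562
D = 1 - 0.186562 = 0.813438 ≈ 0.8134

0.8134


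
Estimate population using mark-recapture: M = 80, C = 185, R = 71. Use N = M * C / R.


N = M * C / R = 80 * 185 / 71 = 14800 / 71 = 208.45 ≈ 208

208 individuals


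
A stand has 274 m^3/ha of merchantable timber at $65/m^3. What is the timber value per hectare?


Value = 274 * 65 = $17810/ha

$17810/ha


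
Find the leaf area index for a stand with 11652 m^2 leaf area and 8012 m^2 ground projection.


LAI = 11652 / 8012 = 1.4543 ≈ 1.45

1.45


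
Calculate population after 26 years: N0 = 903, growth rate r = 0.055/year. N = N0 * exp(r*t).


r*t = 0.055 * 26 = 1.43
exp(1.43) = 4.17870
N = 903 * 4.17870 = 3773.37 ≈ 3773

3773


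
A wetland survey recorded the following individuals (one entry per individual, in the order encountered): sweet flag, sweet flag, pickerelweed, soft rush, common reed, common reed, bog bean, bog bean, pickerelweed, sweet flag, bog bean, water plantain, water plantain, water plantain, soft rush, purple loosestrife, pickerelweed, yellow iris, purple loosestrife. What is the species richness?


Total individuals logged = 19
Distinct species (count of individuals): sweet flag (3), pickerelweed (3), soft rush (2), common reed (2), bog bean (3), water plantain (3), purple loosestrife (2), yellow iris (1)
Species richness = number of distinct species = 8

8


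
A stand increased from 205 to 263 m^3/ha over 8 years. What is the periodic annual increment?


PAI = (V2 - V1) / period = (263 - 205) / 8 = 58 / 8 = 7.25 m^3/ha/yr

7.25 m^3/ha/yr


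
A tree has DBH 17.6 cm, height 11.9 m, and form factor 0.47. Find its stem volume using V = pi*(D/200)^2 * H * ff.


(D/200)^2 = (17.6/200)^2 = 0.088^2 = 0.007744
BA = 3.141593 * 0.007744 = 0.0243285 m^2
V = 0.0243285 * 11.9 * 0.47 = 0.136069 ≈ 0.136 m^3

0.136 m^3


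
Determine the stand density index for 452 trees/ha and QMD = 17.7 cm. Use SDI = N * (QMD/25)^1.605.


QMD/25 = 17.7/25 = 0.708
(0.708)^1.605 = exp(1.605 * ln(0.708)) = exp(1.605 * (-0.345311)) = exp(-0.554224) = 0.574518
SDI = 452 * 0.574518 = 259.682 ≈ 260

260


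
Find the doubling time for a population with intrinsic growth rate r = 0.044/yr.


td = ln(2) / 0.044 = 0.693147 / 0.044 = 15.7533 ≈ 15.8 years

15.8 years


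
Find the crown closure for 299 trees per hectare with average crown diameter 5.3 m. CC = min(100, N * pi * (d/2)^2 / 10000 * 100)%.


(d/2)^2 = (5.3/2)^2 = 2.65^2 = 7.0225
Crown area = 3.141593 * 7.0225 = 22.0618 m^2
N * area / 10000 * 100 = 299 * 22.0618 / 10000 * 100 = 65.9648
CC = min(100, 65.9648) = 65.9648 ≈ 66.0%

66.0%


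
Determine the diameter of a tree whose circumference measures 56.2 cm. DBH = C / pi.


DBH = C / pi = 56.2 / 3.141593 = 17.8890 ≈ 17.89 cm

17.89 cm


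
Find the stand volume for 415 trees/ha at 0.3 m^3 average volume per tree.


V_stand = 415 * 0.3 = 124.5 m^3/ha

124.5 m^3/ha


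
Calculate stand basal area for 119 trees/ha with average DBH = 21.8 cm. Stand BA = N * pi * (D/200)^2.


(D/200)^2 = (21.8/200)^2 = 0.109^2 = 0.011881
Individual BA = 3.141593 * 0.011881 = 0.0373253 m^2
Stand BA = 119 * 0.0373253 = 4.44171 ≈ 4.44 m^2/ha

4.44 m^2/ha


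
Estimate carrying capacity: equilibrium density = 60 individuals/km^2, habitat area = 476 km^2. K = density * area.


K = 60 * 476 = 28560 individuals

28560 individuals


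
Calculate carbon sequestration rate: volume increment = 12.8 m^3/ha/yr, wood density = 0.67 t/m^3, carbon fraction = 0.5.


C = 12.8 * 0.67 * 0.5 = 4.288 ≈ 4.29 t C/ha/yr

4.29 t C/ha/yr


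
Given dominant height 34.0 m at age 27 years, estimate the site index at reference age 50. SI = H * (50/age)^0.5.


50/27 = 1.85185
(1.85185)^0.5 = 1.36083
SI = 34.0 * 1.36083 = 46.2682 ≈ 46.3 m

46.3 m
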